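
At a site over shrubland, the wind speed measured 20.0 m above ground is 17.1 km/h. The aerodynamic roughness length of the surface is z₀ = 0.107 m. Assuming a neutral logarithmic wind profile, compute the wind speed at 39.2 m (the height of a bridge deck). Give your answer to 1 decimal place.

Log law: V(z) ∝ ln(z/z₀), so V₂/V₁ = ln(z₂/z₀) / ln(z₁/z₀).
ln(39.2/0.107) = 5.9036, ln(20.0/0.107) = 5.2307
V₂ = 17.1 × 5.9036/5.2307 = 17.1 × 1.1287 = 19.3000 km/h

19.3 km/h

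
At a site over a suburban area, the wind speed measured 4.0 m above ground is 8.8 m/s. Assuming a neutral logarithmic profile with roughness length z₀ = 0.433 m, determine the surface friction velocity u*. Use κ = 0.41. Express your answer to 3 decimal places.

Log law: V(z) = (u*/κ) · ln(z/z₀) ⇒ u* = κ · V / ln(z/z₀)
u* = 0.41 × 8.8 / ln(4.0/0.433) = 0.41 × 8.8 / 2.2233
   = 3.6080 / 2.2233 = 1.6228 m/s

u* ≈ 1.623 m/s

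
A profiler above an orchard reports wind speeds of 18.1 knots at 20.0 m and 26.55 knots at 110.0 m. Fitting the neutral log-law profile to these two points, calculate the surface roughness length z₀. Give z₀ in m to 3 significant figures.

Log law: V(z) ∝ ln(z/z₀). With r = V₁/V₂ = 18.1/26.55 = 0.68173,
r · ln(z₂/z₀) = ln(z₁/z₀) ⇒ ln z₀ = (ln z₁ − r·ln z₂)/(1 − r)
ln z₀ = (2.99573 − 0.68173×4.70048) / 0.31827 = -0.6559
z₀ = exp(-0.6559) = 0.5190 m

z₀ ≈ 0.519 m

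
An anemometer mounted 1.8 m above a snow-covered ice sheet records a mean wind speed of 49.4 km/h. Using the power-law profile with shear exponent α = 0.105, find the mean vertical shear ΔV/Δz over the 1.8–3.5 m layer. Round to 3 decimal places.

2.101 km/h/m

Power law: V₂ = V₁ · (z₂/z₁)^α = 49.4 × (1.9444)^0.105 = 52.9725 km/h
ΔV/Δz = (52.9725 − 49.4)/(3.5 − 1.8) = 3.5725/1.7000 = 2.10147 km/h/m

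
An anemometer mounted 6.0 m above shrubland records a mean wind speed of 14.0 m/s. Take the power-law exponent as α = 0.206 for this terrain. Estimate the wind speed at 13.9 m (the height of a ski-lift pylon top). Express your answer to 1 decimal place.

Power-law profile: V₂ = V₁ · (z₂/z₁)^α
V₂ = 14.0 × (13.9/6.0)^0.206 = 14.0 × (2.3167)^0.206
    = 14.0 × 1.1889 = 16.6452 m/s

16.6 m/s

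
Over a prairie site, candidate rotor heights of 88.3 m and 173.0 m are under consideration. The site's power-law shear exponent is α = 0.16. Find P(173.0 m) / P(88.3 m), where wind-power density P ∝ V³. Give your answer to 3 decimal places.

1.381

Speed ratio: V_B/V_A = (z_B/z_A)^α = (173.0/88.3)^0.16 = (1.9592)^0.16 = 1.11361
Power-density ratio: P_B/P_A = (V_B/V_A)³ = (1.11361)³ = 1.38102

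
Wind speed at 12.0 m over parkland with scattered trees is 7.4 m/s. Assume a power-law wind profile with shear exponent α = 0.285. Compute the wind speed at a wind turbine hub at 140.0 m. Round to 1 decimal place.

Power-law profile: V₂ = V₁ · (z₂/z₁)^α
V₂ = 7.4 × (140.0/12.0)^0.285 = 7.4 × (11.6667)^0.285
    = 7.4 × 2.0141 = 14.9043 m/s

14.9 m/s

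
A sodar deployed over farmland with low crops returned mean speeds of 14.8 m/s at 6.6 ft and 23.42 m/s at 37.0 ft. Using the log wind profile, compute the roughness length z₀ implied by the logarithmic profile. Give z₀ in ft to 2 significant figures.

Log law: V(z) ∝ ln(z/z₀). With r = V₁/V₂ = 14.8/23.42 = 0.63194,
r · ln(z₂/z₀) = ln(z₁/z₀) ⇒ ln z₀ = (ln z₁ − r·ln z₂)/(1 − r)
ln z₀ = (1.88707 − 0.63194×3.61092) / 0.36806 = -1.0727
z₀ = exp(-1.0727) = 0.3421 ft

z₀ ≈ 0.34 ft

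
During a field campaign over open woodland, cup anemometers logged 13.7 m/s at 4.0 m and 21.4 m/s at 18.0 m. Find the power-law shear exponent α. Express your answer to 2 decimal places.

α ≈ 0.30

Power law: V₂/V₁ = (z₂/z₁)^α ⇒ α = ln(V₂/V₁) / ln(z₂/z₁)
α = ln(21.4/13.7) / ln(18.0/4.0) = ln(1.5620) / ln(4.5000)
  = 0.44600 / 1.50408 = 0.29652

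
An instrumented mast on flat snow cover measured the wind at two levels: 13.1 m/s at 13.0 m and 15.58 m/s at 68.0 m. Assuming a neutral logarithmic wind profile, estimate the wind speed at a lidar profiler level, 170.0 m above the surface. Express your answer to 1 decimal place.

17.0 m/s

Log law: V ∝ ln(z/z₀). From the pair, with r = V₁/V₂ = 0.84082,
ln z₀ = (ln z₁ − r·ln z₂)/(1 − r) = (2.5649 − 0.84082×4.2195)/0.15918 = -6.1749 → z₀ = 0.002081 m
V₃ = V₁ · ln(z₃/z₀)/ln(z₁/z₀) = 13.1 × 11.3107/8.7398 = 16.9534 m/s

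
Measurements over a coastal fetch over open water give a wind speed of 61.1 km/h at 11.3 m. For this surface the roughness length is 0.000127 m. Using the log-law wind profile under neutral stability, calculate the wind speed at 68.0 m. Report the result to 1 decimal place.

70.7 km/h

Log law: V(z) ∝ ln(z/z₀), so V₂/V₁ = ln(z₂/z₀) / ln(z₁/z₀).
ln(68.0/0.000127) = 13.1908, ln(11.3/0.000127) = 11.3961
V₂ = 61.1 × 13.1908/11.3961 = 61.1 × 1.1575 = 70.7223 km/h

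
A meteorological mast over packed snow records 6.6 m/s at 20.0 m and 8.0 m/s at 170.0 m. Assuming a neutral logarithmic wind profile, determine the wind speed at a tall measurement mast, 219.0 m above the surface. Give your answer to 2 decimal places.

8.17 m/s

Log law: V ∝ ln(z/z₀). From the pair, with r = V₁/V₂ = 0.82500,
ln z₀ = (ln z₁ − r·ln z₂)/(1 − r) = (2.9957 − 0.82500×5.1358)/0.17500 = -7.0932 → z₀ = 0.0008308 m
V₃ = V₁ · ln(z₃/z₀)/ln(z₁/z₀) = 6.6 × 12.4822/10.0889 = 8.1657 m/s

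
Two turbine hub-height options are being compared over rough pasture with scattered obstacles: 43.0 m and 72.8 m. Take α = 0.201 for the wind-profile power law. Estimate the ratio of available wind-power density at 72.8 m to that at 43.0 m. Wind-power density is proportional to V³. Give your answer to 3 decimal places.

1.374

Speed ratio: V_B/V_A = (z_B/z_A)^α = (72.8/43.0)^0.201 = (1.6930)^0.201 = 1.11163
Power-density ratio: P_B/P_A = (V_B/V_A)³ = (1.11163)³ = 1.37367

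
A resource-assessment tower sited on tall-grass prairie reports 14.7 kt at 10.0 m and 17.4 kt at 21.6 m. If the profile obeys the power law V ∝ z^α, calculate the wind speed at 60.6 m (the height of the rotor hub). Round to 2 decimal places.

21.81 kt

First find α: α = ln(V₂/V₁)/ln(z₂/z₁) = ln(17.4/14.7)/ln(21.6/10.0) = 0.16862/0.77011 = 0.2190
Extrapolate from 21.6 m to 60.6 m: V₃ = 17.4 × (60.6/21.6)^0.2190 = 17.4 × 1.2534 = 21.8096 kt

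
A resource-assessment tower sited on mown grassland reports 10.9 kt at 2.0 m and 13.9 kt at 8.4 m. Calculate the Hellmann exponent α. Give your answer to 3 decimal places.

α ≈ 0.169

Power law: V₂/V₁ = (z₂/z₁)^α ⇒ α = ln(V₂/V₁) / ln(z₂/z₁)
α = ln(13.9/10.9) / ln(8.4/2.0) = ln(1.2752) / ln(4.2000)
  = 0.24313 / 1.43508 = 0.16942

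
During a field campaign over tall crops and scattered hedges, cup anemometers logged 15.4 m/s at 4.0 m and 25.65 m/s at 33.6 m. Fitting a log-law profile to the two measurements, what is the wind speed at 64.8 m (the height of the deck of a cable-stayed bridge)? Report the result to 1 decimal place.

28.8 m/s

Log law: V ∝ ln(z/z₀). From the pair, with r = V₁/V₂ = 0.60039,
ln z₀ = (ln z₁ − r·ln z₂)/(1 − r) = (1.3863 − 0.60039×3.5145)/0.39961 = -1.8112 → z₀ = 0.1635 m
V₃ = V₁ · ln(z₃/z₀)/ln(z₁/z₀) = 15.4 × 5.9825/3.1975 = 28.8132 m/s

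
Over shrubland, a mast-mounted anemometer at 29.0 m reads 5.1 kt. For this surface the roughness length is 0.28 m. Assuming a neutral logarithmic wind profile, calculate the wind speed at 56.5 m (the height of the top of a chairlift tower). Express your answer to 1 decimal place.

Log law: V(z) ∝ ln(z/z₀), so V₂/V₁ = ln(z₂/z₀) / ln(z₁/z₀).
ln(56.5/0.28) = 5.3072, ln(29.0/0.28) = 4.6403
V₂ = 5.1 × 5.3072/4.6403 = 5.1 × 1.1437 = 5.8330 kt

5.8 kt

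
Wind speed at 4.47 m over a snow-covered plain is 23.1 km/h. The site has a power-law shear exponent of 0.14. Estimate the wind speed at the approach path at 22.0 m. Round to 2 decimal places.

Power-law profile: V₂ = V₁ · (z₂/z₁)^α
V₂ = 23.1 × (22.0/4.47)^0.14 = 23.1 × (4.9217)^0.14
    = 23.1 × 1.2500 = 28.8741 km/h

28.87 km/h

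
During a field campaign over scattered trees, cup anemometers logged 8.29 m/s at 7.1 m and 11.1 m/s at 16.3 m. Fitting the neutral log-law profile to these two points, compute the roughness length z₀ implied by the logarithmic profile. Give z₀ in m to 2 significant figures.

z₀ ≈ 0.61 m

Log law: V(z) ∝ ln(z/z₀). With r = V₁/V₂ = 8.29/11.1 = 0.74685,
r · ln(z₂/z₀) = ln(z₁/z₀) ⇒ ln z₀ = (ln z₁ − r·ln z₂)/(1 − r)
ln z₀ = (1.96009 − 0.74685×2.79117) / 0.25315 = -0.4917
z₀ = exp(-0.4917) = 0.6116 m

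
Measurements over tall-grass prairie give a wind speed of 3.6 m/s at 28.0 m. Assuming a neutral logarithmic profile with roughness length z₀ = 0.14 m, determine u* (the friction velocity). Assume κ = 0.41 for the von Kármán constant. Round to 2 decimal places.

u* ≈ 0.28 m/s

Log law: V(z) = (u*/κ) · ln(z/z₀) ⇒ u* = κ · V / ln(z/z₀)
u* = 0.41 × 3.6 / ln(28.0/0.14) = 0.41 × 3.6 / 5.2983
   = 1.4760 / 5.2983 = 0.2786 m/s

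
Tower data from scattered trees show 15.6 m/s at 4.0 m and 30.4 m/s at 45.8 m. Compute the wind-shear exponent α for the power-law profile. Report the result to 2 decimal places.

α ≈ 0.27

Power law: V₂/V₁ = (z₂/z₁)^α ⇒ α = ln(V₂/V₁) / ln(z₂/z₁)
α = ln(30.4/15.6) / ln(45.8/4.0) = ln(1.9487) / ln(11.4500)
  = 0.66717 / 2.43799 = 0.27366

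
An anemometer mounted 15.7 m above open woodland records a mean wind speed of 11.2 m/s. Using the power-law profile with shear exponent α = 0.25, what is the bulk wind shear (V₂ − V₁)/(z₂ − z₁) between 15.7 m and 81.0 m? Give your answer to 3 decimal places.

0.087 m/s/m

Power law: V₂ = V₁ · (z₂/z₁)^α = 11.2 × (5.1592)^0.25 = 16.8797 m/s
ΔV/Δz = (16.8797 − 11.2)/(81.0 − 15.7) = 5.6797/65.3000 = 0.08698 m/s/m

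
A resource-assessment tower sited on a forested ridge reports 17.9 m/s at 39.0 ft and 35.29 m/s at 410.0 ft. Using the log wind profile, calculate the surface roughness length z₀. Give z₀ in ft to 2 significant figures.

z₀ ≈ 3.5 ft

Log law: V(z) ∝ ln(z/z₀). With r = V₁/V₂ = 17.9/35.29 = 0.50723,
r · ln(z₂/z₀) = ln(z₁/z₀) ⇒ ln z₀ = (ln z₁ − r·ln z₂)/(1 − r)
ln z₀ = (3.66356 − 0.50723×6.01616) / 0.49277 = 1.2420
z₀ = exp(1.2420) = 3.462 ft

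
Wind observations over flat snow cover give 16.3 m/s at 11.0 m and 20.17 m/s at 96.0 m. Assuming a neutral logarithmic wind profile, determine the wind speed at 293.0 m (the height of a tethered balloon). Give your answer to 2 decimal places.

22.16 m/s

Log law: V ∝ ln(z/z₀). From the pair, with r = V₁/V₂ = 0.80813,
ln z₀ = (ln z₁ − r·ln z₂)/(1 − r) = (2.3979 − 0.80813×4.5643)/0.19187 = -6.7270 → z₀ = 0.001198 m
V₃ = V₁ · ln(z₃/z₀)/ln(z₁/z₀) = 16.3 × 12.4071/9.1249 = 22.1632 m/s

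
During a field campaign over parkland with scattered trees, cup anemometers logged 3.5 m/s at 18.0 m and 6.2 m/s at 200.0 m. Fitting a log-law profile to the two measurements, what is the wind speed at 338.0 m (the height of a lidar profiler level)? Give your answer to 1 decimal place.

Log law: V ∝ ln(z/z₀). From the pair, with r = V₁/V₂ = 0.56452,
ln z₀ = (ln z₁ − r·ln z₂)/(1 − r) = (2.8904 − 0.56452×5.2983)/0.43548 = -0.2310 → z₀ = 0.7937 m
V₃ = V₁ · ln(z₃/z₀)/ln(z₁/z₀) = 3.5 × 6.0541/3.1214 = 6.7884 m/s

6.8 m/s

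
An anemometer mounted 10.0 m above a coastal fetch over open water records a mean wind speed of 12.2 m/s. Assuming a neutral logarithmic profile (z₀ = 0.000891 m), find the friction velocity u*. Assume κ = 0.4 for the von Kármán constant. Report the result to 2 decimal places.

Log law: V(z) = (u*/κ) · ln(z/z₀) ⇒ u* = κ · V / ln(z/z₀)
u* = 0.4 × 12.2 / ln(10.0/0.000891) = 0.4 × 12.2 / 9.3258
   = 4.8800 / 9.3258 = 0.5233 m/s

u* ≈ 0.52 m/s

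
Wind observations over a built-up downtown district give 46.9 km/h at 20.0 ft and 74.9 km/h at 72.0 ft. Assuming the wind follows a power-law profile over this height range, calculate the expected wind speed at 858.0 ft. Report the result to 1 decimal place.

185.3 km/h

First find α: α = ln(V₂/V₁)/ln(z₂/z₁) = ln(74.9/46.9)/ln(72.0/20.0) = 0.46814/1.28093 = 0.3655
Extrapolate from 72.0 ft to 858.0 ft: V₃ = 74.9 × (858.0/72.0)^0.3655 = 74.9 × 2.4734 = 185.2587 km/h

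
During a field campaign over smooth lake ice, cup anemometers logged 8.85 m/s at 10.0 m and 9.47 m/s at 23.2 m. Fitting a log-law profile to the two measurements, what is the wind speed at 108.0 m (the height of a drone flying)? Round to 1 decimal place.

10.6 m/s

Log law: V ∝ ln(z/z₀). From the pair, with r = V₁/V₂ = 0.93453,
ln z₀ = (ln z₁ − r·ln z₂)/(1 − r) = (2.3026 − 0.93453×3.1442)/0.06547 = -9.7101 → z₀ = 0.00006067 m
V₃ = V₁ · ln(z₃/z₀)/ln(z₁/z₀) = 8.85 × 14.3922/12.0127 = 10.6031 m/s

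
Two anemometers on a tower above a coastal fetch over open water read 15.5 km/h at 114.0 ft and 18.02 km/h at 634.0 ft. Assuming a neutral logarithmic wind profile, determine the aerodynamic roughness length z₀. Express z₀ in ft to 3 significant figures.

Log law: V(z) ∝ ln(z/z₀). With r = V₁/V₂ = 15.5/18.02 = 0.86016,
r · ln(z₂/z₀) = ln(z₁/z₀) ⇒ ln z₀ = (ln z₁ − r·ln z₂)/(1 − r)
ln z₀ = (4.73620 − 0.86016×6.45205) / 0.13984 = -5.8176
z₀ = exp(-5.8176) = 0.002975 ft

z₀ ≈ 0.00297 ft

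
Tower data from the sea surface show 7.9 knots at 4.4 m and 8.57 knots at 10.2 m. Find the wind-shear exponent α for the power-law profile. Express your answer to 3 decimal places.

α ≈ 0.097

Power law: V₂/V₁ = (z₂/z₁)^α ⇒ α = ln(V₂/V₁) / ln(z₂/z₁)
α = ln(8.57/7.9) / ln(10.2/4.4) = ln(1.0848) / ln(2.3182)
  = 0.08140 / 0.84078 = 0.09682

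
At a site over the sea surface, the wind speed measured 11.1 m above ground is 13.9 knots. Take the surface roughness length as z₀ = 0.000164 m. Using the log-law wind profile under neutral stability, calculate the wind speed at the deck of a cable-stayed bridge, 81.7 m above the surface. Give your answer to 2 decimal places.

16.39 knots

Log law: V(z) ∝ ln(z/z₀), so V₂/V₁ = ln(z₂/z₀) / ln(z₁/z₀).
ln(81.7/0.000164) = 13.1187, ln(11.1/0.000164) = 11.1226
V₂ = 13.9 × 13.1187/11.1226 = 13.9 × 1.1795 = 16.3946 knots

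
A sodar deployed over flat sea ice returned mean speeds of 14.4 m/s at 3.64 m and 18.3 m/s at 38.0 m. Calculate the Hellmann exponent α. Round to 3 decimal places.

α ≈ 0.102

Power law: V₂/V₁ = (z₂/z₁)^α ⇒ α = ln(V₂/V₁) / ln(z₂/z₁)
α = ln(18.3/14.4) / ln(38.0/3.64) = ln(1.2708) / ln(10.4396)
  = 0.23967 / 2.34560 = 0.10218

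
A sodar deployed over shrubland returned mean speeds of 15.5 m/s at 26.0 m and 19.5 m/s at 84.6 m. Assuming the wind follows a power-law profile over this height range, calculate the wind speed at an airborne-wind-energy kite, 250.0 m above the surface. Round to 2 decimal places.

First find α: α = ln(V₂/V₁)/ln(z₂/z₁) = ln(19.5/15.5)/ln(84.6/26.0) = 0.22957/1.17984 = 0.1946
Extrapolate from 84.6 m to 250.0 m: V₃ = 19.5 × (250.0/84.6)^0.1946 = 19.5 × 1.2347 = 24.0768 m/s

24.08 m/s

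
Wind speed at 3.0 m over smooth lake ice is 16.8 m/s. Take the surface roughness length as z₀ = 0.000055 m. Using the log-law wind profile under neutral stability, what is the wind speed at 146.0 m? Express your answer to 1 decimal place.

Log law: V(z) ∝ ln(z/z₀), so V₂/V₁ = ln(z₂/z₀) / ln(z₁/z₀).
ln(146.0/0.000055) = 14.7918, ln(3.0/0.000055) = 10.9068
V₂ = 16.8 × 14.7918/10.9068 = 16.8 × 1.3562 = 22.7842 m/s

22.8 m/s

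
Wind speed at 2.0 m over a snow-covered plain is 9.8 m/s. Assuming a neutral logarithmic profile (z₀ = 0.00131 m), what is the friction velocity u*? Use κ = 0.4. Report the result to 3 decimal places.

Log law: V(z) = (u*/κ) · ln(z/z₀) ⇒ u* = κ · V / ln(z/z₀)
u* = 0.4 × 9.8 / ln(2.0/0.00131) = 0.4 × 9.8 / 7.3309
   = 3.9200 / 7.3309 = 0.5347 m/s

u* ≈ 0.535 m/s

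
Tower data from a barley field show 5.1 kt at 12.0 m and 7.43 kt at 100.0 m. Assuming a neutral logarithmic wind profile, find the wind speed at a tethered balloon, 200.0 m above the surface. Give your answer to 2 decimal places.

Log law: V ∝ ln(z/z₀). From the pair, with r = V₁/V₂ = 0.68641,
ln z₀ = (ln z₁ − r·ln z₂)/(1 − r) = (2.4849 − 0.68641×4.6052)/0.31359 = -2.1560 → z₀ = 0.1158 m
V₃ = V₁ · ln(z₃/z₀)/ln(z₁/z₀) = 5.1 × 7.4543/4.6409 = 8.1917 kt

8.19 kt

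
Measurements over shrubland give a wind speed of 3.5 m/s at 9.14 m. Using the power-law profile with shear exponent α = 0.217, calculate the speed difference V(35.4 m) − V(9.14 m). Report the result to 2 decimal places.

1.20 m/s

Power law: V₂ = V₁ · (z₂/z₁)^α = 3.5 × (3.8731)^0.217 = 4.6954 m/s
ΔV = 4.6954 − 3.5 = 1.1954 m/s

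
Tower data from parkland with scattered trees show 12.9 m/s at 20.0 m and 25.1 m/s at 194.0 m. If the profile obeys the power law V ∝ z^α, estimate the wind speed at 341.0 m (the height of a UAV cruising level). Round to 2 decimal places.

29.61 m/s

First find α: α = ln(V₂/V₁)/ln(z₂/z₁) = ln(25.1/12.9)/ln(194.0/20.0) = 0.66564/2.27213 = 0.2930
Extrapolate from 194.0 m to 341.0 m: V₃ = 25.1 × (341.0/194.0)^0.2930 = 25.1 × 1.1797 = 29.6098 m/s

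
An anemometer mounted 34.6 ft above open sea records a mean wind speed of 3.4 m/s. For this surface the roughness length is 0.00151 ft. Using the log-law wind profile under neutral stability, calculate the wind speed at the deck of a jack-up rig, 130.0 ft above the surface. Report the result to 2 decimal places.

3.85 m/s

Log law: V(z) ∝ ln(z/z₀), so V₂/V₁ = ln(z₂/z₀) / ln(z₁/z₀).
ln(130.0/0.00151) = 11.3632, ln(34.6/0.00151) = 10.0395
V₂ = 3.4 × 11.3632/10.0395 = 3.4 × 1.1318 = 3.8483 m/s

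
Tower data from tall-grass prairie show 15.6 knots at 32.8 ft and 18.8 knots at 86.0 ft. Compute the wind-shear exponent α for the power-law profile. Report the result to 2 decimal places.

α ≈ 0.19

Power law: V₂/V₁ = (z₂/z₁)^α ⇒ α = ln(V₂/V₁) / ln(z₂/z₁)
α = ln(18.8/15.6) / ln(86.0/32.8) = ln(1.2051) / ln(2.6220)
  = 0.18659 / 0.96392 = 0.19357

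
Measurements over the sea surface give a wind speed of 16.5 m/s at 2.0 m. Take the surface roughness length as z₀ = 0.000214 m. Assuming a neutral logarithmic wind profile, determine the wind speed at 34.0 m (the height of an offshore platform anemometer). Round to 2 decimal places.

21.61 m/s

Log law: V(z) ∝ ln(z/z₀), so V₂/V₁ = ln(z₂/z₀) / ln(z₁/z₀).
ln(34.0/0.000214) = 11.9759, ln(2.0/0.000214) = 9.1427
V₂ = 16.5 × 11.9759/9.1427 = 16.5 × 1.3099 = 21.6132 m/s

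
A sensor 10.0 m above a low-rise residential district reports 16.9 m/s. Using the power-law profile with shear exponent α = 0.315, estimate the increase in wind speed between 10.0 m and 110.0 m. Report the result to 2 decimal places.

Power law: V₂ = V₁ · (z₂/z₁)^α = 16.9 × (11.0000)^0.315 = 35.9688 m/s
ΔV = 35.9688 − 16.9 = 19.0688 m/s

19.07 m/s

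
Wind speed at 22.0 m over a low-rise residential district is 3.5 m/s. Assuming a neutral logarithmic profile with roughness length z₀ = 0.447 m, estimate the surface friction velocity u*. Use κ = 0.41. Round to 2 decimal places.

u* ≈ 0.37 m/s

Log law: V(z) = (u*/κ) · ln(z/z₀) ⇒ u* = κ · V / ln(z/z₀)
u* = 0.41 × 3.5 / ln(22.0/0.447) = 0.41 × 3.5 / 3.8962
   = 1.4350 / 3.8962 = 0.3683 m/s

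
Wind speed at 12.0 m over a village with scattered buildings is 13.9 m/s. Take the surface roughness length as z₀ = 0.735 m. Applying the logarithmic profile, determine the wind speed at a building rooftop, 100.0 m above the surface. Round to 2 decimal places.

24.45 m/s

Log law: V(z) ∝ ln(z/z₀), so V₂/V₁ = ln(z₂/z₀) / ln(z₁/z₀).
ln(100.0/0.735) = 4.9131, ln(12.0/0.735) = 2.7928
V₂ = 13.9 × 4.9131/2.7928 = 13.9 × 1.7592 = 24.4528 m/s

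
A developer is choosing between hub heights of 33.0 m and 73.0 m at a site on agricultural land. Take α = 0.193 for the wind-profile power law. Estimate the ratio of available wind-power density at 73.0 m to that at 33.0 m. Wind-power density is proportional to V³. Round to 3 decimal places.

Speed ratio: V_B/V_A = (z_B/z_A)^α = (73.0/33.0)^0.193 = (2.2121)^0.193 = 1.16560
Power-density ratio: P_B/P_A = (V_B/V_A)³ = (1.16560)³ = 1.58360

1.584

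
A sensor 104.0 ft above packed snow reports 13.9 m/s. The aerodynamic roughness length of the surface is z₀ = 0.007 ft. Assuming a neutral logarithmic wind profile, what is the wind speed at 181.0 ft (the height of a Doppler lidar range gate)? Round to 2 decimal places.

14.70 m/s

Log law: V(z) ∝ ln(z/z₀), so V₂/V₁ = ln(z₂/z₀) / ln(z₁/z₀).
ln(181.0/0.007) = 10.1603, ln(104.0/0.007) = 9.6062
V₂ = 13.9 × 10.1603/9.6062 = 13.9 × 1.0577 = 14.7018 m/s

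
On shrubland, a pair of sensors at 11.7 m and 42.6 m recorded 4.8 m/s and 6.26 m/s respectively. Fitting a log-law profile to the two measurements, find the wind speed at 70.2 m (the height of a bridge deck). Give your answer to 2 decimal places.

Log law: V ∝ ln(z/z₀). From the pair, with r = V₁/V₂ = 0.76677,
ln z₀ = (ln z₁ − r·ln z₂)/(1 − r) = (2.4596 − 0.76677×3.7519)/0.23323 = -1.7890 → z₀ = 0.1671 m
V₃ = V₁ · ln(z₃/z₀)/ln(z₁/z₀) = 4.8 × 6.0403/4.2485 = 6.8243 m/s

6.82 m/s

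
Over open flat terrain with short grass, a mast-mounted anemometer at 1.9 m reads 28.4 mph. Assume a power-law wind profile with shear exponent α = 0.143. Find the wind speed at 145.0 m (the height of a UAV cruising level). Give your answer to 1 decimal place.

52.8 mph

Power-law profile: V₂ = V₁ · (z₂/z₁)^α
V₂ = 28.4 × (145.0/1.9)^0.143 = 28.4 × (76.3158)^0.143
    = 28.4 × 1.8587 = 52.7876 mph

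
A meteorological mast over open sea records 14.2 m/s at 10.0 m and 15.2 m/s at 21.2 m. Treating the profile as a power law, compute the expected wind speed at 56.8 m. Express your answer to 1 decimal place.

16.6 m/s

First find α: α = ln(V₂/V₁)/ln(z₂/z₁) = ln(15.2/14.2)/ln(21.2/10.0) = 0.06805/0.75142 = 0.0906
Extrapolate from 21.2 m to 56.8 m: V₃ = 15.2 × (56.8/21.2)^0.0906 = 15.2 × 1.0934 = 16.6191 m/s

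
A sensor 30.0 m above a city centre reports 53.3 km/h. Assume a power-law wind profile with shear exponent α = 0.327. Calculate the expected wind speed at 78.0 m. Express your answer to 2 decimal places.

Power-law profile: V₂ = V₁ · (z₂/z₁)^α
V₂ = 53.3 × (78.0/30.0)^0.327 = 53.3 × (2.6000)^0.327
    = 53.3 × 1.3668 = 72.8490 km/h

72.85 km/h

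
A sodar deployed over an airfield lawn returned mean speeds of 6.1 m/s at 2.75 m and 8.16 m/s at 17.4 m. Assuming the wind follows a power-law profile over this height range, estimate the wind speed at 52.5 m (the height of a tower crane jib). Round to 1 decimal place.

9.7 m/s

First find α: α = ln(V₂/V₁)/ln(z₂/z₁) = ln(8.16/6.1)/ln(17.4/2.75) = 0.29096/1.84487 = 0.1577
Extrapolate from 17.4 m to 52.5 m: V₃ = 8.16 × (52.5/17.4)^0.1577 = 8.16 × 1.1903 = 9.7125 m/s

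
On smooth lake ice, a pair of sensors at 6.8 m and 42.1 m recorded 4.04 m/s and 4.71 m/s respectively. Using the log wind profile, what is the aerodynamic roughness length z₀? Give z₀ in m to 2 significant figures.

z₀ ≈ 0.00011 m

Log law: V(z) ∝ ln(z/z₀). With r = V₁/V₂ = 4.04/4.71 = 0.85775,
r · ln(z₂/z₀) = ln(z₁/z₀) ⇒ ln z₀ = (ln z₁ − r·ln z₂)/(1 − r)
ln z₀ = (1.91692 − 0.85775×3.74005) / 0.14225 = -9.0762
z₀ = exp(-9.0762) = 0.0001143 m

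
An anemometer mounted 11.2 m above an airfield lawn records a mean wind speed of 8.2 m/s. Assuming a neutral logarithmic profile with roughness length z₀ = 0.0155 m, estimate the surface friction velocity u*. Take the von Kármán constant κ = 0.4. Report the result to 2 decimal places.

u* ≈ 0.50 m/s

Log law: V(z) = (u*/κ) · ln(z/z₀) ⇒ u* = κ · V / ln(z/z₀)
u* = 0.4 × 8.2 / ln(11.2/0.0155) = 0.4 × 8.2 / 6.5828
   = 3.2800 / 6.5828 = 0.4983 m/s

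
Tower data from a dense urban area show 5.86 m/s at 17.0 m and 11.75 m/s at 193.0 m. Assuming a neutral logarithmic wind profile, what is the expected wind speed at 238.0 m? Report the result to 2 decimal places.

Log law: V ∝ ln(z/z₀). From the pair, with r = V₁/V₂ = 0.49872,
ln z₀ = (ln z₁ − r·ln z₂)/(1 − r) = (2.8332 − 0.49872×5.2627)/0.50128 = 0.4161 → z₀ = 1.516 m
V₃ = V₁ · ln(z₃/z₀)/ln(z₁/z₀) = 5.86 × 5.0562/2.4171 = 12.2581 m/s

12.26 m/s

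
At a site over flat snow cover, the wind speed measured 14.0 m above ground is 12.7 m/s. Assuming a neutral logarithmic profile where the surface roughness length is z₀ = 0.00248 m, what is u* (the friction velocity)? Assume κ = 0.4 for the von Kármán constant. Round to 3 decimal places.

u* ≈ 0.588 m/s

Log law: V(z) = (u*/κ) · ln(z/z₀) ⇒ u* = κ · V / ln(z/z₀)
u* = 0.4 × 12.7 / ln(14.0/0.00248) = 0.4 × 12.7 / 8.6386
   = 5.0800 / 8.6386 = 0.5881 m/s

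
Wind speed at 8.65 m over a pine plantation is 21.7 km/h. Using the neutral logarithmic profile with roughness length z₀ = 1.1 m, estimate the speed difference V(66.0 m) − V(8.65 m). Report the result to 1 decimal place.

21.4 km/h

Log law: V₂ = V₁ · ln(z₂/z₀)/ln(z₁/z₀) = 21.7 × 4.0943/2.0622 = 43.0827 km/h
ΔV = 43.0827 − 21.7 = 21.3827 km/h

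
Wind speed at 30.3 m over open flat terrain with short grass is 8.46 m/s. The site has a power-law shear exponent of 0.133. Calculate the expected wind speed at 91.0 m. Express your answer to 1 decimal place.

Power-law profile: V₂ = V₁ · (z₂/z₁)^α
V₂ = 8.46 × (91.0/30.3)^0.133 = 8.46 × (3.0033)^0.133
    = 8.46 × 1.1575 = 9.7924 m/s

9.8 m/s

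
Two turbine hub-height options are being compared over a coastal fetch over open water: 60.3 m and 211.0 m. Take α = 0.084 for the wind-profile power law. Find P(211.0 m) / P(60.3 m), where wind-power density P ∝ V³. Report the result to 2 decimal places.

1.37

Speed ratio: V_B/V_A = (z_B/z_A)^α = (211.0/60.3)^0.084 = (3.4992)^0.084 = 1.11095
Power-density ratio: P_B/P_A = (V_B/V_A)³ = (1.11095)³ = 1.37113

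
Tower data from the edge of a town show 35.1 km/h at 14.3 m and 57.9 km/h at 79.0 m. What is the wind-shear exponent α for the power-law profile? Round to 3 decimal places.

Power law: V₂/V₁ = (z₂/z₁)^α ⇒ α = ln(V₂/V₁) / ln(z₂/z₁)
α = ln(57.9/35.1) / ln(79.0/14.3) = ln(1.6496) / ln(5.5245)
  = 0.50052 / 1.70919 = 0.29284

α ≈ 0.293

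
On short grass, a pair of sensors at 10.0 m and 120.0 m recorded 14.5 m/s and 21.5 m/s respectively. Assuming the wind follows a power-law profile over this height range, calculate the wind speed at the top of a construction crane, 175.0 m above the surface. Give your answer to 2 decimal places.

First find α: α = ln(V₂/V₁)/ln(z₂/z₁) = ln(21.5/14.5)/ln(120.0/10.0) = 0.39390/2.48491 = 0.1585
Extrapolate from 120.0 m to 175.0 m: V₃ = 21.5 × (175.0/120.0)^0.1585 = 21.5 × 1.0616 = 22.8251 m/s

22.83 m/s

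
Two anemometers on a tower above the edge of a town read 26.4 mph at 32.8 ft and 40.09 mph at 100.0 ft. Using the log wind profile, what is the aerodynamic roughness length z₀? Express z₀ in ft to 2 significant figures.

Log law: V(z) ∝ ln(z/z₀). With r = V₁/V₂ = 26.4/40.09 = 0.65852,
r · ln(z₂/z₀) = ln(z₁/z₀) ⇒ ln z₀ = (ln z₁ − r·ln z₂)/(1 − r)
ln z₀ = (3.49043 − 0.65852×4.60517) / 0.34148 = 1.3407
z₀ = exp(1.3407) = 3.822 ft

z₀ ≈ 3.8 ft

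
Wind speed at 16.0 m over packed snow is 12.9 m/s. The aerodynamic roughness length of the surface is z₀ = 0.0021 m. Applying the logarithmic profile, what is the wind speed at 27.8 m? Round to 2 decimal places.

Log law: V(z) ∝ ln(z/z₀), so V₂/V₁ = ln(z₂/z₀) / ln(z₁/z₀).
ln(27.8/0.0021) = 9.4909, ln(16.0/0.0021) = 8.9384
V₂ = 12.9 × 9.4909/8.9384 = 12.9 × 1.0618 = 13.6973 m/s

13.70 m/s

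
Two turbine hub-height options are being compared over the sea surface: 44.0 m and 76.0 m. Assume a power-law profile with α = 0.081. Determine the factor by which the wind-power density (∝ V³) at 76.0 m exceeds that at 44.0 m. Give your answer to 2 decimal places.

Speed ratio: V_B/V_A = (z_B/z_A)^α = (76.0/44.0)^0.081 = (1.7273)^0.081 = 1.04526
Power-density ratio: P_B/P_A = (V_B/V_A)³ = (1.04526)³ = 1.14203

1.14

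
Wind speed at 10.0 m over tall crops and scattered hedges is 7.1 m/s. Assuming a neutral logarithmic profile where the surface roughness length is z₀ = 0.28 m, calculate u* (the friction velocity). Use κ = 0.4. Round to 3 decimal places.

u* ≈ 0.794 m/s

Log law: V(z) = (u*/κ) · ln(z/z₀) ⇒ u* = κ · V / ln(z/z₀)
u* = 0.4 × 7.1 / ln(10.0/0.28) = 0.4 × 7.1 / 3.5756
   = 2.8400 / 3.5756 = 0.7943 m/s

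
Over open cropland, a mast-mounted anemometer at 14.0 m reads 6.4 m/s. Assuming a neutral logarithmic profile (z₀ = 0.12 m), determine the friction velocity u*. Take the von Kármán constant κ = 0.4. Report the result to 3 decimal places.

Log law: V(z) = (u*/κ) · ln(z/z₀) ⇒ u* = κ · V / ln(z/z₀)
u* = 0.4 × 6.4 / ln(14.0/0.12) = 0.4 × 6.4 / 4.7593
   = 2.5600 / 4.7593 = 0.5379 m/s

u* ≈ 0.538 m/s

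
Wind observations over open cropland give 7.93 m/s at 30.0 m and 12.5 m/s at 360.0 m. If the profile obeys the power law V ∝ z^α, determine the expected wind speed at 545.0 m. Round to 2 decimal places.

First find α: α = ln(V₂/V₁)/ln(z₂/z₁) = ln(12.5/7.93)/ln(360.0/30.0) = 0.45508/2.48491 = 0.1831
Extrapolate from 360.0 m to 545.0 m: V₃ = 12.5 × (545.0/360.0)^0.1831 = 12.5 × 1.0789 = 13.4863 m/s

13.49 m/s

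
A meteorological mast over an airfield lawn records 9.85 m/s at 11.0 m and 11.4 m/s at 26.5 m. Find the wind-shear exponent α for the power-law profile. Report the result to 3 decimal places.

α ≈ 0.166

Power law: V₂/V₁ = (z₂/z₁)^α ⇒ α = ln(V₂/V₁) / ln(z₂/z₁)
α = ln(11.4/9.85) / ln(26.5/11.0) = ln(1.1574) / ln(2.4091)
  = 0.14614 / 0.87925 = 0.16621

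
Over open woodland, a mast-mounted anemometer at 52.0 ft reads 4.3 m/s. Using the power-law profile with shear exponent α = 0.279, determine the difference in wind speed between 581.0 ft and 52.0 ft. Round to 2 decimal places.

Power law: V₂ = V₁ · (z₂/z₁)^α = 4.3 × (11.1731)^0.279 = 8.4316 m/s
ΔV = 8.4316 − 4.3 = 4.1316 m/s

4.13 m/s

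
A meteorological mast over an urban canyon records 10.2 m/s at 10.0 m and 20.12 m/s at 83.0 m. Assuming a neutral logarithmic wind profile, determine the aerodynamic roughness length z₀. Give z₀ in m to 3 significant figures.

Log law: V(z) ∝ ln(z/z₀). With r = V₁/V₂ = 10.2/20.12 = 0.50696,
r · ln(z₂/z₀) = ln(z₁/z₀) ⇒ ln z₀ = (ln z₁ − r·ln z₂)/(1 − r)
ln z₀ = (2.30259 − 0.50696×4.41884) / 0.49304 = 0.1266
z₀ = exp(0.1266) = 1.135 m

z₀ ≈ 1.13 m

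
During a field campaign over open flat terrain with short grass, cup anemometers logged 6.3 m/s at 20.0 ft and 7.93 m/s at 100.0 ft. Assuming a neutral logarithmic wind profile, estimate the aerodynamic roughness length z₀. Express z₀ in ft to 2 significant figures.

Log law: V(z) ∝ ln(z/z₀). With r = V₁/V₂ = 6.3/7.93 = 0.79445,
r · ln(z₂/z₀) = ln(z₁/z₀) ⇒ ln z₀ = (ln z₁ − r·ln z₂)/(1 − r)
ln z₀ = (2.99573 − 0.79445×4.60517) / 0.20555 = -3.2248
z₀ = exp(-3.2248) = 0.03976 ft

z₀ ≈ 0.040 ft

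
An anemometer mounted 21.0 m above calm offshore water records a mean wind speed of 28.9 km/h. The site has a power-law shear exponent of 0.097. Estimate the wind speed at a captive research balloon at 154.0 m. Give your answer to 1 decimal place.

Power-law profile: V₂ = V₁ · (z₂/z₁)^α
V₂ = 28.9 × (154.0/21.0)^0.097 = 28.9 × (7.3333)^0.097
    = 28.9 × 1.2132 = 35.0616 km/h

35.1 km/h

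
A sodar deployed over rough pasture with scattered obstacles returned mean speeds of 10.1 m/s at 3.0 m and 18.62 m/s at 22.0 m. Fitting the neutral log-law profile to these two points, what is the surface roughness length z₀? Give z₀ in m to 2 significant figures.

Log law: V(z) ∝ ln(z/z₀). With r = V₁/V₂ = 10.1/18.62 = 0.54243,
r · ln(z₂/z₀) = ln(z₁/z₀) ⇒ ln z₀ = (ln z₁ − r·ln z₂)/(1 − r)
ln z₀ = (1.09861 − 0.54243×3.09104) / 0.45757 = -1.2633
z₀ = exp(-1.2633) = 0.2827 m

z₀ ≈ 0.28 m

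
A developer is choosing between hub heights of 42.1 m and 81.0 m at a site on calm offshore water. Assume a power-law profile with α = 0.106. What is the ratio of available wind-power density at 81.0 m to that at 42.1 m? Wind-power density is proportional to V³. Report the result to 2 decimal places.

Speed ratio: V_B/V_A = (z_B/z_A)^α = (81.0/42.1)^0.106 = (1.9240)^0.106 = 1.07183
Power-density ratio: P_B/P_A = (V_B/V_A)³ = (1.07183)³ = 1.23134

1.23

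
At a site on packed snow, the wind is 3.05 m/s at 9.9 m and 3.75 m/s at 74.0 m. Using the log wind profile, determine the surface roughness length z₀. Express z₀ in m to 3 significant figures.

z₀ ≈ 0.00155 m

Log law: V(z) ∝ ln(z/z₀). With r = V₁/V₂ = 3.05/3.75 = 0.81333,
r · ln(z₂/z₀) = ln(z₁/z₀) ⇒ ln z₀ = (ln z₁ − r·ln z₂)/(1 − r)
ln z₀ = (2.29253 − 0.81333×4.30407) / 0.18667 = -6.4720
z₀ = exp(-6.4720) = 0.001546 m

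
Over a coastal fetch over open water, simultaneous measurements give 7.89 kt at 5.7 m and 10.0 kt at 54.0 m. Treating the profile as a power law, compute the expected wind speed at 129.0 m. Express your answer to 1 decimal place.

11.0 kt

First find α: α = ln(V₂/V₁)/ln(z₂/z₁) = ln(10.0/7.89)/ln(54.0/5.7) = 0.23699/2.24852 = 0.1054
Extrapolate from 54.0 m to 129.0 m: V₃ = 10.0 × (129.0/54.0)^0.1054 = 10.0 × 1.0961 = 10.9613 kt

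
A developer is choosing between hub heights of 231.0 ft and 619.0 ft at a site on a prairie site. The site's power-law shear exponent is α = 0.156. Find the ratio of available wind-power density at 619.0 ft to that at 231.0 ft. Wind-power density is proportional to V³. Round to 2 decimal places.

1.59

Speed ratio: V_B/V_A = (z_B/z_A)^α = (619.0/231.0)^0.156 = (2.6797)^0.156 = 1.16622
Power-density ratio: P_B/P_A = (V_B/V_A)³ = (1.16622)³ = 1.58614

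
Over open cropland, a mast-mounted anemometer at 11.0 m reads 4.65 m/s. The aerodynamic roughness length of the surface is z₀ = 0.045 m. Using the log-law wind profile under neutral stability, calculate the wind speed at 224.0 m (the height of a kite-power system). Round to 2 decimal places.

Log law: V(z) ∝ ln(z/z₀), so V₂/V₁ = ln(z₂/z₀) / ln(z₁/z₀).
ln(224.0/0.045) = 8.5127, ln(11.0/0.045) = 5.4990
V₂ = 4.65 × 8.5127/5.4990 = 4.65 × 1.5481 = 7.1985 m/s

7.20 m/s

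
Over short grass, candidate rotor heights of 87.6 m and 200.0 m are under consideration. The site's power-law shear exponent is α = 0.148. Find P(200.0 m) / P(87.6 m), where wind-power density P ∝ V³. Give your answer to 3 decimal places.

1.443

Speed ratio: V_B/V_A = (z_B/z_A)^α = (200.0/87.6)^0.148 = (2.2831)^0.148 = 1.12996
Power-density ratio: P_B/P_A = (V_B/V_A)³ = (1.12996)³ = 1.44273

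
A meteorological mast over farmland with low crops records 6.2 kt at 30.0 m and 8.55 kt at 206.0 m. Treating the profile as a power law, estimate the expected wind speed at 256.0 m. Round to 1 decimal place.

8.9 kt

First find α: α = ln(V₂/V₁)/ln(z₂/z₁) = ln(8.55/6.2)/ln(206.0/30.0) = 0.32138/1.92668 = 0.1668
Extrapolate from 206.0 m to 256.0 m: V₃ = 8.55 × (256.0/206.0)^0.1668 = 8.55 × 1.0369 = 8.8656 kt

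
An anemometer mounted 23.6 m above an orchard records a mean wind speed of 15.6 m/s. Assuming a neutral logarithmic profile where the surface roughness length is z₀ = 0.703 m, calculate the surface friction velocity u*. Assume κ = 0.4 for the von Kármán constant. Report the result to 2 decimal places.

u* ≈ 1.78 m/s

Log law: V(z) = (u*/κ) · ln(z/z₀) ⇒ u* = κ · V / ln(z/z₀)
u* = 0.4 × 15.6 / ln(23.6/0.703) = 0.4 × 15.6 / 3.5136
   = 6.2400 / 3.5136 = 1.7759 m/s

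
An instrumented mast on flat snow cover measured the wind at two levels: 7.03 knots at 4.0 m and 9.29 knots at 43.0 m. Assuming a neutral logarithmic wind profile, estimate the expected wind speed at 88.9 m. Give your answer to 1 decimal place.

Log law: V ∝ ln(z/z₀). From the pair, with r = V₁/V₂ = 0.75673,
ln z₀ = (ln z₁ − r·ln z₂)/(1 − r) = (1.3863 − 0.75673×3.7612)/0.24327 = -6.0011 → z₀ = 0.002476 m
V₃ = V₁ · ln(z₃/z₀)/ln(z₁/z₀) = 7.03 × 10.4886/7.3874 = 9.9812 knots

10.0 knots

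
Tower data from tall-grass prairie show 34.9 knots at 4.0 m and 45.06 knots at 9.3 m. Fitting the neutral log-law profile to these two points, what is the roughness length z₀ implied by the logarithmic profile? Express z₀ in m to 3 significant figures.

Log law: V(z) ∝ ln(z/z₀). With r = V₁/V₂ = 34.9/45.06 = 0.77452,
r · ln(z₂/z₀) = ln(z₁/z₀) ⇒ ln z₀ = (ln z₁ − r·ln z₂)/(1 − r)
ln z₀ = (1.38629 − 0.77452×2.23001) / 0.22548 = -1.5119
z₀ = exp(-1.5119) = 0.2205 m

z₀ ≈ 0.220 m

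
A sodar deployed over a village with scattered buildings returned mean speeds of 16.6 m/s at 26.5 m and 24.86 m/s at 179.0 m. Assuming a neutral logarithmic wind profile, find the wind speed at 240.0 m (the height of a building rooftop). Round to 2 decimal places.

26.13 m/s

Log law: V ∝ ln(z/z₀). From the pair, with r = V₁/V₂ = 0.66774,
ln z₀ = (ln z₁ − r·ln z₂)/(1 − r) = (3.2771 − 0.66774×5.1874)/0.33226 = -0.5618 → z₀ = 0.5702 m
V₃ = V₁ · ln(z₃/z₀)/ln(z₁/z₀) = 16.6 × 6.0425/3.8390 = 26.1280 m/s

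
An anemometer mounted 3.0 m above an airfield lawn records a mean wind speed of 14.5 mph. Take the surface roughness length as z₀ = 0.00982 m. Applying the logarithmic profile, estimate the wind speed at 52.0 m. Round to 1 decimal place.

Log law: V(z) ∝ ln(z/z₀), so V₂/V₁ = ln(z₂/z₀) / ln(z₁/z₀).
ln(52.0/0.00982) = 8.5746, ln(3.0/0.00982) = 5.7219
V₂ = 14.5 × 8.5746/5.7219 = 14.5 × 1.4985 = 21.7289 mph

21.7 mph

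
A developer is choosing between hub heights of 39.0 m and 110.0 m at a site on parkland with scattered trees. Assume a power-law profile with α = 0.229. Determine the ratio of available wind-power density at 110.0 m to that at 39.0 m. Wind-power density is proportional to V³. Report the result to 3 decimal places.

2.039

Speed ratio: V_B/V_A = (z_B/z_A)^α = (110.0/39.0)^0.229 = (2.8205)^0.229 = 1.26802
Power-density ratio: P_B/P_A = (V_B/V_A)³ = (1.26802)³ = 2.03880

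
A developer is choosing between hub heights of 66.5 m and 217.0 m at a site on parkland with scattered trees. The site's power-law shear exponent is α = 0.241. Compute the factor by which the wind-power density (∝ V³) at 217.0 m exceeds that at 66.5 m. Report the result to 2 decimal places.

Speed ratio: V_B/V_A = (z_B/z_A)^α = (217.0/66.5)^0.241 = (3.2632)^0.241 = 1.32980
Power-density ratio: P_B/P_A = (V_B/V_A)³ = (1.32980)³ = 2.35158

2.35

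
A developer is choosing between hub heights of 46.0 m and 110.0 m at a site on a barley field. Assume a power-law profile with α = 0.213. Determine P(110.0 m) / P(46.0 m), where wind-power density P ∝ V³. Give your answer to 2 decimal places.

Speed ratio: V_B/V_A = (z_B/z_A)^α = (110.0/46.0)^0.213 = (2.3913)^0.213 = 1.20406
Power-density ratio: P_B/P_A = (V_B/V_A)³ = (1.20406)³ = 1.74561

1.75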